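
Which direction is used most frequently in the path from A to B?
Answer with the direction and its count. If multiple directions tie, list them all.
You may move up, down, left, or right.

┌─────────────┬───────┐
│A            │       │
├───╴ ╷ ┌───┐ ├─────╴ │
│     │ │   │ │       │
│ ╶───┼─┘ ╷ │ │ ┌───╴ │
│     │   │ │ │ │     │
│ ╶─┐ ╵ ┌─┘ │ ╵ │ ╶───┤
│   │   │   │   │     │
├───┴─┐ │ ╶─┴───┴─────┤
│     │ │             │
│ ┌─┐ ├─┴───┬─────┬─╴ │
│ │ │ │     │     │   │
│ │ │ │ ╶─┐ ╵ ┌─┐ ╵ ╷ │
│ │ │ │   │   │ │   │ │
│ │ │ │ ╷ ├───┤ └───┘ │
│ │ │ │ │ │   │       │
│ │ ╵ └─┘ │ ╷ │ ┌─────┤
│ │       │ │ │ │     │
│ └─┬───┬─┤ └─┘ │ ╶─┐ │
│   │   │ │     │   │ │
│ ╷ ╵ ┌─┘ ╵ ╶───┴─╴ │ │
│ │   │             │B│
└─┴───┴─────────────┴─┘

Directions: right, right, down, left, left, down, right, right, down, right, up, right, up, right, down, down, left, down, right, right, right, right, right, right, down, down, down, left, left, left, down, down, left, left, down, right, right, right, right, up, left, up, right, right, down, down
Counts: {'right': 19, 'down': 14, 'left': 9, 'up': 4}
Most common: right (19 times)

Solution:

┌─────────────┬───────┐
│A → ↓        │       │
├───╴ ╷ ┌───┐ ├─────╴ │
│↓ ← ↲│ │↱ ↓│ │       │
│ ╶───┼─┘ ╷ │ │ ┌───╴ │
│↳ → ↓│↱ ↑│↓│ │ │     │
│ ╶─┐ ╵ ┌─┘ │ ╵ │ ╶───┤
│   │↳ ↑│↓ ↲│   │     │
├───┴─┐ │ ╶─┴───┴─────┤
│     │ │↳ → → → → → ↓│
│ ┌─┐ ├─┴───┬─────┬─╴ │
│ │ │ │     │     │  ↓│
│ │ │ │ ╶─┐ ╵ ┌─┐ ╵ ╷ │
│ │ │ │   │   │ │   │↓│
│ │ │ │ ╷ ├───┤ └───┘ │
│ │ │ │ │ │   │↓ ← ← ↲│
│ │ ╵ └─┘ │ ╷ │ ┌─────┤
│ │       │ │ │↓│↱ → ↓│
│ └─┬───┬─┤ └─┘ │ ╶─┐ │
│   │   │ │↓ ← ↲│↑ ↰│↓│
│ ╷ ╵ ┌─┘ ╵ ╶───┴─╴ │ │
│ │   │    ↳ → → → ↑│B│
└─┴───┴─────────────┴─┘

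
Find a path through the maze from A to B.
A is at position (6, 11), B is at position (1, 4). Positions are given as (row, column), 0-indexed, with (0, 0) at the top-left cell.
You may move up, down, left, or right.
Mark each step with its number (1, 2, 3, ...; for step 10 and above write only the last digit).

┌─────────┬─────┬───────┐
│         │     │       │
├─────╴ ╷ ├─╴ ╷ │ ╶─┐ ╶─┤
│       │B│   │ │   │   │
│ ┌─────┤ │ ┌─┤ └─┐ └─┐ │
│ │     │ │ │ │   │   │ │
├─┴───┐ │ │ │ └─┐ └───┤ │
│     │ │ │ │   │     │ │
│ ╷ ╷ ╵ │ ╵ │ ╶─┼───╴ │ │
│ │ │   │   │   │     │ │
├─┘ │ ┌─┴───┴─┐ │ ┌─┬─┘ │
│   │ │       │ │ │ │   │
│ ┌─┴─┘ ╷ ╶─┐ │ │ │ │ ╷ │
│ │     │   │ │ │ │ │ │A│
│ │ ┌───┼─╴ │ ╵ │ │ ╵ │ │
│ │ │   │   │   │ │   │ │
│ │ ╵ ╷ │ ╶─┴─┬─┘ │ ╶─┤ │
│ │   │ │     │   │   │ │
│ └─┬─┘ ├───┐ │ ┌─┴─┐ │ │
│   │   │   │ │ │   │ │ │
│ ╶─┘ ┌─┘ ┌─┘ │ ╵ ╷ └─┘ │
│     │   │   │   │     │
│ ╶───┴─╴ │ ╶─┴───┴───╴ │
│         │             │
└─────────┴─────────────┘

Finding the shortest path from (6, 11) to (1, 4):
Path length: 36 steps
Directions: down → down → down → down → left → left → up → left → down → left → up → up → right → up → up → up → up → right → right → up → left → left → up → left → up → up → left → down → left → down → down → down → left → up → up → up

Solution:

┌─────────┬─────┬───────┐
│         │  7 6│       │
├─────╴ ╷ ├─╴ ╷ │ ╶─┐ ╶─┤
│       │B│9 8│5│   │   │
│ ┌─────┤ │ ┌─┤ └─┐ └─┐ │
│ │     │5│0│ │4 3│   │ │
├─┴───┐ │ │ │ └─┐ └───┤ │
│     │ │4│1│   │2 1 0│ │
│ ╷ ╷ ╵ │ ╵ │ ╶─┼───╴ │ │
│ │ │   │3 2│   │7 8 9│ │
├─┘ │ ┌─┴───┴─┐ │ ┌─┬─┘ │
│   │ │       │ │6│ │   │
│ ┌─┴─┘ ╷ ╶─┐ │ │ │ │ ╷ │
│ │     │   │ │ │5│ │ │A│
│ │ ┌───┼─╴ │ ╵ │ │ ╵ │ │
│ │ │   │   │   │4│   │1│
│ │ ╵ ╷ │ ╶─┴─┬─┘ │ ╶─┤ │
│ │   │ │     │2 3│   │2│
│ └─┬─┘ ├───┐ │ ┌─┴─┐ │ │
│   │   │   │ │1│8 7│ │3│
│ ╶─┘ ┌─┘ ┌─┘ │ ╵ ╷ └─┘ │
│     │   │   │0 9│6 5 4│
│ ╶───┴─╴ │ ╶─┴───┴───╴ │
│         │             │
└─────────┴─────────────┘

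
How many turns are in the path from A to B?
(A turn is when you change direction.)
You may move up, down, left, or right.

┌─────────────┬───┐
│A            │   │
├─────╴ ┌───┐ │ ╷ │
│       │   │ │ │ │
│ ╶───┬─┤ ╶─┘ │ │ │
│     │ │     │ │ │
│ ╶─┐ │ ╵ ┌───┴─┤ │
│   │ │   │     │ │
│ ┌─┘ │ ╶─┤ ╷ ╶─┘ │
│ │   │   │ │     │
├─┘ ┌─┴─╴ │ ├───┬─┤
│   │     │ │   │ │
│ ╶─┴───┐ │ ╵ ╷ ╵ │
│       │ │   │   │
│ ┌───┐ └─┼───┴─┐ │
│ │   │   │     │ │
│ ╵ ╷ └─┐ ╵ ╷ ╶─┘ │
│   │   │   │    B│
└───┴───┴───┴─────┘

Directions: right, right, right, down, left, left, left, down, right, right, down, down, left, down, left, down, right, right, right, down, right, down, right, up, right, down, right, right
Number of turns: 18

Solution:

┌─────────────┬───┐
│A → → ↓      │   │
├─────╴ ┌───┐ │ ╷ │
│↓ ← ← ↲│   │ │ │ │
│ ╶───┬─┤ ╶─┘ │ │ │
│↳ → ↓│ │     │ │ │
│ ╶─┐ │ ╵ ┌───┴─┤ │
│   │↓│   │     │ │
│ ┌─┘ │ ╶─┤ ╷ ╶─┘ │
│ │↓ ↲│   │ │     │
├─┘ ┌─┴─╴ │ ├───┬─┤
│↓ ↲│     │ │   │ │
│ ╶─┴───┐ │ ╵ ╷ ╵ │
│↳ → → ↓│ │   │   │
│ ┌───┐ └─┼───┴─┐ │
│ │   │↳ ↓│↱ ↓  │ │
│ ╵ ╷ └─┐ ╵ ╷ ╶─┘ │
│   │   │↳ ↑│↳ → B│
└───┴───┴───┴─────┘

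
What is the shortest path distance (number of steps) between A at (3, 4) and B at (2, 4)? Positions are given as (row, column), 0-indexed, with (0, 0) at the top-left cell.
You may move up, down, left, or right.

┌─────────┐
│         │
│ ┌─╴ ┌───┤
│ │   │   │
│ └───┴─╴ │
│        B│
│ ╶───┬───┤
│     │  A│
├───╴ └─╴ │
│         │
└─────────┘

Finding path from (3, 4) to (2, 4):
Path: (3,4) → (4,4) → (4,3) → (4,2) → (3,2) → (3,1) → (3,0) → (2,0) → (2,1) → (2,2) → (2,3) → (2,4)
Distance: 11 steps

Solution:

┌─────────┐
│         │
│ ┌─╴ ┌───┤
│ │   │   │
│ └───┴─╴ │
│↱ → → → B│
│ ╶───┬───┤
│↑ ← ↰│  A│
├───╴ └─╴ │
│    ↑ ← ↲│
└─────────┘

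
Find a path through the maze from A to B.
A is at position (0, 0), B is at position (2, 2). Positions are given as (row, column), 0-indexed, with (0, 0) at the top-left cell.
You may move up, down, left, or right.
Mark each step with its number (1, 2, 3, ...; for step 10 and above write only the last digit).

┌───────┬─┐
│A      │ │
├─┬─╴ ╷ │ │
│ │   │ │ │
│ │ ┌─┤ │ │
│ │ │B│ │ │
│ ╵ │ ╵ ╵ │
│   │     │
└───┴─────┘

Finding the shortest path from (0, 0) to (2, 2):
Path length: 8 steps
Directions: right → right → right → down → down → down → left → up

Solution:

┌───────┬─┐
│A 1 2 3│ │
├─┬─╴ ╷ │ │
│ │   │4│ │
│ │ ┌─┤ │ │
│ │ │B│5│ │
│ ╵ │ ╵ ╵ │
│   │7 6  │
└───┴─────┘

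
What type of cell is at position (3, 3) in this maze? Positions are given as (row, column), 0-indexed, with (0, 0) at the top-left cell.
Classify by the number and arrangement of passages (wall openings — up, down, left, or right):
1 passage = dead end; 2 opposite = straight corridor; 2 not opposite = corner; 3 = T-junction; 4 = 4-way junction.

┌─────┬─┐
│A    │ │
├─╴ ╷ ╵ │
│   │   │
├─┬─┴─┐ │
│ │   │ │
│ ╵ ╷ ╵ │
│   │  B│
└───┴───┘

Checking cell at (3, 3):
Number of passages: 2
Cell type: corner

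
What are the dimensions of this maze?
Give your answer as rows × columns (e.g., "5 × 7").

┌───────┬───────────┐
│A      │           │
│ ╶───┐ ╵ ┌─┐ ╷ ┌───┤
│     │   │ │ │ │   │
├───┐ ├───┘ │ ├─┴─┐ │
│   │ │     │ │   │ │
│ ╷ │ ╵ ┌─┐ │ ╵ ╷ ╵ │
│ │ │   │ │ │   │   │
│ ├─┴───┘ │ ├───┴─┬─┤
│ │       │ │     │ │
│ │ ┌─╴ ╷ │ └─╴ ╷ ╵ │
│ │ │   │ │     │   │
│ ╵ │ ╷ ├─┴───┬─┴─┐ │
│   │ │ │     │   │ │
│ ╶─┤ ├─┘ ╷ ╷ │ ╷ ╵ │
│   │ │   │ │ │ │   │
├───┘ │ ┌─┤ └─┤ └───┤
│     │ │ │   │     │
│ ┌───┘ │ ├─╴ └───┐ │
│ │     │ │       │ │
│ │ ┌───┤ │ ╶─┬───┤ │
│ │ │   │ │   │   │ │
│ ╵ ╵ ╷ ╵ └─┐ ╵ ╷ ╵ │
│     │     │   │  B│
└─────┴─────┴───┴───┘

Counting the maze dimensions:
Rows (vertical): 12
Columns (horizontal): 10
Dimensions: 12 × 10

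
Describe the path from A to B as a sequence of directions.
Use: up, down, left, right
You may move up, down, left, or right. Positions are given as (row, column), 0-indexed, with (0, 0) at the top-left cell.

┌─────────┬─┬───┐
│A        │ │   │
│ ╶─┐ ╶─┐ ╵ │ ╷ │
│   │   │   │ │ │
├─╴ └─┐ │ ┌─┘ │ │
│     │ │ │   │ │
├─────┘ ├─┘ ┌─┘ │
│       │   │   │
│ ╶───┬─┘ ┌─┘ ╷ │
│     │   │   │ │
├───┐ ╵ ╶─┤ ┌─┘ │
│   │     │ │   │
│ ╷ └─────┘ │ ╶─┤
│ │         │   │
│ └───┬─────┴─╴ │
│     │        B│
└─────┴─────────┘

Finding the path and converting it to directions:
Path through cells: (0,0) → (0,1) → (0,2) → (1,2) → (1,3) → (2,3) → (3,3) → (3,2) → (3,1) → (3,0) → (4,0) → (4,1) → (4,2) → (5,2) → (5,3) → (4,3) → (4,4) → (3,4) → (3,5) → (2,5) → (2,6) → (1,6) → (0,6) → (0,7) → (1,7) → (2,7) → (3,7) → (4,7) → (5,7) → (5,6) → (6,6) → (6,7) → (7,7)
Directions: right, right, down, right, down, down, left, left, left, down, right, right, down, right, up, right, up, right, up, right, up, up, right, down, down, down, down, down, left, down, right, down

Solution:

┌─────────┬─┬───┐
│A → ↓    │ │↱ ↓│
│ ╶─┐ ╶─┐ ╵ │ ╷ │
│   │↳ ↓│   │↑│↓│
├─╴ └─┐ │ ┌─┘ │ │
│     │↓│ │↱ ↑│↓│
├─────┘ ├─┘ ┌─┘ │
│↓ ← ← ↲│↱ ↑│  ↓│
│ ╶───┬─┘ ┌─┘ ╷ │
│↳ → ↓│↱ ↑│   │↓│
├───┐ ╵ ╶─┤ ┌─┘ │
│   │↳ ↑  │ │↓ ↲│
│ ╷ └─────┘ │ ╶─┤
│ │         │↳ ↓│
│ └───┬─────┴─╴ │
│     │        B│
└─────┴─────────┘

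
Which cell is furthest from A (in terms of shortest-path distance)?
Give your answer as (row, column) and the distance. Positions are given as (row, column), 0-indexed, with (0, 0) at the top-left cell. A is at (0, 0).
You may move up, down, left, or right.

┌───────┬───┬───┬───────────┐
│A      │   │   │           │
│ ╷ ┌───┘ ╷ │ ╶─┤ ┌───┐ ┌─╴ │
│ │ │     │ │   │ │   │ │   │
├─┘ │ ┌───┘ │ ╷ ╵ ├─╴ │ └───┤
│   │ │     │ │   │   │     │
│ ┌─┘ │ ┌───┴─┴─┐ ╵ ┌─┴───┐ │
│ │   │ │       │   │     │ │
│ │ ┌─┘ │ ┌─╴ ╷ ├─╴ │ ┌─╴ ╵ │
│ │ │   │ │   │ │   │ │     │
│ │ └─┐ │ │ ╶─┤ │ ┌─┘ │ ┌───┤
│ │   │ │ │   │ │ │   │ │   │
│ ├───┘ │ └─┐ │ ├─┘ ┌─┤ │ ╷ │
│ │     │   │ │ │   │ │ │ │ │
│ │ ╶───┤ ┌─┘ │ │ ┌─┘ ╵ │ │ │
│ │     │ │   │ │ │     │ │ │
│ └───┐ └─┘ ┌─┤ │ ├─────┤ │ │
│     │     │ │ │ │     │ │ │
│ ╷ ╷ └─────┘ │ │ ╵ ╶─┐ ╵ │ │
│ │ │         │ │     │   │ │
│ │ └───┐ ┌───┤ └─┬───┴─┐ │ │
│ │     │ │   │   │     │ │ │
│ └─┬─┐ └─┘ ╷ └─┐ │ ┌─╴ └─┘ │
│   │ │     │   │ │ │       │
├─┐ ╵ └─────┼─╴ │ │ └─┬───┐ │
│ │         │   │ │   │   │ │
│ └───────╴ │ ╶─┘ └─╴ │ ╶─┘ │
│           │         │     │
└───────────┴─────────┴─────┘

Computing BFS distances from A to all cells:
Furthest cell: (1, 9)
Distance: 84 steps

Path from A to the furthest cell:

┌───────┬───┬───┬───────────┐
│A ↓    │   │   │↓ ← ← ↰    │
│ ╷ ┌───┘ ╷ │ ╶─┤ ┌───┐ ┌─╴ │
│ │↓│     │ │   │↓│B ↰│↑│   │
├─┘ │ ┌───┘ │ ╷ ╵ ├─╴ │ └───┤
│↓ ↲│ │     │ │  ↓│↱ ↑│↑ ← ↰│
│ ┌─┘ │ ┌───┴─┴─┐ ╵ ┌─┴───┐ │
│↓│   │ │       │↳ ↑│↱ → ↓│↑│
│ │ ┌─┘ │ ┌─╴ ╷ ├─╴ │ ┌─╴ ╵ │
│↓│ │   │ │   │ │   │↑│  ↳ ↑│
│ │ └─┐ │ │ ╶─┤ │ ┌─┘ │ ┌───┤
│↓│   │ │ │   │ │ │↱ ↑│ │↓ ↰│
│ ├───┘ │ └─┐ │ ├─┘ ┌─┤ │ ╷ │
│↓│     │   │ │ │↱ ↑│ │ │↓│↑│
│ │ ╶───┤ ┌─┘ │ │ ┌─┘ ╵ │ │ │
│↓│     │ │   │ │↑│     │↓│↑│
│ └───┐ └─┘ ┌─┤ │ ├─────┤ │ │
│↳ ↓  │     │ │ │↑│↓ ← ↰│↓│↑│
│ ╷ ╷ └─────┘ │ │ ╵ ╶─┐ ╵ │ │
│ │↓│         │ │↑ ↲  │↑ ↲│↑│
│ │ └───┐ ┌───┤ └─┬───┴─┐ │ │
│ │↳ → ↓│ │↱ ↓│   │↱ → ↓│ │↑│
│ └─┬─┐ └─┘ ╷ └─┐ │ ┌─╴ └─┘ │
│   │ │↳ → ↑│↳ ↓│ │↑│  ↳ → ↑│
├─┐ ╵ └─────┼─╴ │ │ └─┬───┐ │
│ │         │↓ ↲│ │↑ ↰│   │ │
│ └───────╴ │ ╶─┘ └─╴ │ ╶─┘ │
│           │↳ → → → ↑│     │
└───────────┴─────────┴─────┘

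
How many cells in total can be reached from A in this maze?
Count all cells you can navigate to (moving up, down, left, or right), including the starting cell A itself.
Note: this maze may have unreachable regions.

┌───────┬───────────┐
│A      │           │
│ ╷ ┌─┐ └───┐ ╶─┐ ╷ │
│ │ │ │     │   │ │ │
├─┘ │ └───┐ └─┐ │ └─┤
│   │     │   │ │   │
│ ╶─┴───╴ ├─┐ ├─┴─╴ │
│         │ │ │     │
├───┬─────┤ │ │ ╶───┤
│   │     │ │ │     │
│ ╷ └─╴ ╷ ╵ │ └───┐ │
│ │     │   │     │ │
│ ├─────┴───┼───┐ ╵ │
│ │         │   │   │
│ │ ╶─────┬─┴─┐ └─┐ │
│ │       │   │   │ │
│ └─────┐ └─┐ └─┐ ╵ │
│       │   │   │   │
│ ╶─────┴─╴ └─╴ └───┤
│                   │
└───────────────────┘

Using BFS/flood-fill to find all reachable cells from A:
Maze size: 10 × 10 = 100 total cells
44 cell(s) are walled off and cannot be reached from A.
Reachable cells: 56

Reachable region (· marks reachable cells):

┌───────┬───────────┐
│A · · ·│· · · · · ·│
│ ╷ ┌─┐ └───┐ ╶─┐ ╷ │
│·│·│·│· · ·│· ·│·│·│
├─┘ │ └───┐ └─┐ │ └─┤
│· ·│· · ·│· ·│·│· ·│
│ ╶─┴───╴ ├─┐ ├─┴─╴ │
│· · · · ·│ │·│· · ·│
├───┬─────┤ │ │ ╶───┤
│   │     │ │·│· · ·│
│ ╷ └─╴ ╷ ╵ │ └───┐ │
│ │     │   │· · ·│·│
│ ├─────┴───┼───┐ ╵ │
│ │         │· ·│· ·│
│ │ ╶─────┬─┴─┐ └─┐ │
│ │       │   │· ·│·│
│ └─────┐ └─┐ └─┐ ╵ │
│       │   │   │· ·│
│ ╶─────┴─╴ └─╴ └───┤
│                   │
└───────────────────┘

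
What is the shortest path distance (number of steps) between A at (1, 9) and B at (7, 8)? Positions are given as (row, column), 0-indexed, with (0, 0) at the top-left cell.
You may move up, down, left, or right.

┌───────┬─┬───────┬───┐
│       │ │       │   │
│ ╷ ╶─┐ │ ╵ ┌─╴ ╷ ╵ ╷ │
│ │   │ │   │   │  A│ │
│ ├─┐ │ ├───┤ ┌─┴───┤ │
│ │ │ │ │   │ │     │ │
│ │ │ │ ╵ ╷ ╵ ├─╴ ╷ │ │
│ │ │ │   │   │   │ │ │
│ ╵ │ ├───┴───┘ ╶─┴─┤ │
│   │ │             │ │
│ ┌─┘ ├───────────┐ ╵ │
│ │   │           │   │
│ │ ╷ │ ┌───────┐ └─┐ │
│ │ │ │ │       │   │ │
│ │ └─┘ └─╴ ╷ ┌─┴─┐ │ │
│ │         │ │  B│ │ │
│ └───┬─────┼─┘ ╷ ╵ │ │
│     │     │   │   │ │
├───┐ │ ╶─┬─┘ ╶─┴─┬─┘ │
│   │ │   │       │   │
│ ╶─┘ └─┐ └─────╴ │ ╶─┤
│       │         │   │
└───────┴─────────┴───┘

Finding path from (1, 9) to (7, 8):
Path: (1,9) → (1,8) → (0,8) → (0,7) → (1,7) → (1,6) → (2,6) → (3,6) → (3,5) → (2,5) → (2,4) → (3,4) → (3,3) → (2,3) → (1,3) → (0,3) → (0,2) → (0,1) → (1,1) → (1,2) → (2,2) → (3,2) → (4,2) → (5,2) → (5,1) → (6,1) → (7,1) → (7,2) → (7,3) → (6,3) → (5,3) → (5,4) → (5,5) → (5,6) → (5,7) → (5,8) → (6,8) → (6,9) → (7,9) → (8,9) → (8,8) → (7,8)
Distance: 41 steps

Solution:

┌───────┬─┬───────┬───┐
│  ↓ ← ↰│ │    ↓ ↰│   │
│ ╷ ╶─┐ │ ╵ ┌─╴ ╷ ╵ ╷ │
│ │↳ ↓│↑│   │↓ ↲│↑ A│ │
│ ├─┐ │ ├───┤ ┌─┴───┤ │
│ │ │↓│↑│↓ ↰│↓│     │ │
│ │ │ │ ╵ ╷ ╵ ├─╴ ╷ │ │
│ │ │↓│↑ ↲│↑ ↲│   │ │ │
│ ╵ │ ├───┴───┘ ╶─┴─┤ │
│   │↓│             │ │
│ ┌─┘ ├───────────┐ ╵ │
│ │↓ ↲│↱ → → → → ↓│   │
│ │ ╷ │ ┌───────┐ └─┐ │
│ │↓│ │↑│       │↳ ↓│ │
│ │ └─┘ └─╴ ╷ ┌─┴─┐ │ │
│ │↳ → ↑    │ │  B│↓│ │
│ └───┬─────┼─┘ ╷ ╵ │ │
│     │     │   │↑ ↲│ │
├───┐ │ ╶─┬─┘ ╶─┴─┬─┘ │
│   │ │   │       │   │
│ ╶─┘ └─┐ └─────╴ │ ╶─┤
│       │         │   │
└───────┴─────────┴───┘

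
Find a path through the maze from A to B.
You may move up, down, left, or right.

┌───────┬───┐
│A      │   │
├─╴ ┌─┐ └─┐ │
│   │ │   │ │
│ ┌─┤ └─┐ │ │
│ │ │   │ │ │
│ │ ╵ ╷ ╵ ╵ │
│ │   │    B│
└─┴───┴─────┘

Finding the shortest path through the maze:
Path length: 8 steps
Directions: right → right → right → down → right → down → down → right

Solution:

┌───────┬───┐
│A → → ↓│   │
├─╴ ┌─┐ └─┐ │
│   │ │↳ ↓│ │
│ ┌─┤ └─┐ │ │
│ │ │   │↓│ │
│ │ ╵ ╷ ╵ ╵ │
│ │   │  ↳ B│
└─┴───┴─────┘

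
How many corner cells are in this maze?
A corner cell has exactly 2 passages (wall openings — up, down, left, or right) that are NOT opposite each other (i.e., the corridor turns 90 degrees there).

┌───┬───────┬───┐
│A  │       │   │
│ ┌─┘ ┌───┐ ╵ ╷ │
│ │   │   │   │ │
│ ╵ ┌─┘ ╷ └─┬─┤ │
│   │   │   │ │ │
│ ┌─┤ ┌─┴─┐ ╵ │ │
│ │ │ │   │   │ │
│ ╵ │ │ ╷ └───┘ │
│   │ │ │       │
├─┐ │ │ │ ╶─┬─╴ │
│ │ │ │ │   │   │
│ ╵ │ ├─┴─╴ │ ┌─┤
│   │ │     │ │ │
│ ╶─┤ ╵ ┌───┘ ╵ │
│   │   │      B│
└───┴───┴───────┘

Counting corner cells (2 non-opposite passages):
Total corners: 32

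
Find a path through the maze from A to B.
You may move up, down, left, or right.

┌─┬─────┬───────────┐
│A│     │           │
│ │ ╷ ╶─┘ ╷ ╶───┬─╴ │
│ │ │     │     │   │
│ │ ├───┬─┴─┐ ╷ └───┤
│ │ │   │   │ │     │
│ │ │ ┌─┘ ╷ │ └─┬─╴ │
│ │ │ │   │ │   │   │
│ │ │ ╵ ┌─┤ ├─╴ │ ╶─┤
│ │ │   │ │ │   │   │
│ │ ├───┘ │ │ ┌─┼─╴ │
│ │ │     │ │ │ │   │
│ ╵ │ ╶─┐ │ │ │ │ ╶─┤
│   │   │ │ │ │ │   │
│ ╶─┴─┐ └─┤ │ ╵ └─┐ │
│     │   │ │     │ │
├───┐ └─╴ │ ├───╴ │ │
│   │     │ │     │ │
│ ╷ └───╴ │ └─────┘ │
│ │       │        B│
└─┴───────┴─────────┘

Finding the shortest path through the maze:
Path length: 36 steps
Directions: down → down → down → down → down → down → right → up → up → up → up → up → up → right → down → right → right → up → right → down → right → right → down → right → right → down → left → down → right → down → left → down → right → down → down → down

Solution:

┌─┬─────┬───────────┐
│A│↱ ↓  │↱ ↓        │
│ │ ╷ ╶─┘ ╷ ╶───┬─╴ │
│↓│↑│↳ → ↑│↳ → ↓│   │
│ │ ├───┬─┴─┐ ╷ └───┤
│↓│↑│   │   │ │↳ → ↓│
│ │ │ ┌─┘ ╷ │ └─┬─╴ │
│↓│↑│ │   │ │   │↓ ↲│
│ │ │ ╵ ┌─┤ ├─╴ │ ╶─┤
│↓│↑│   │ │ │   │↳ ↓│
│ │ ├───┘ │ │ ┌─┼─╴ │
│↓│↑│     │ │ │ │↓ ↲│
│ ╵ │ ╶─┐ │ │ │ │ ╶─┤
│↳ ↑│   │ │ │ │ │↳ ↓│
│ ╶─┴─┐ └─┤ │ ╵ └─┐ │
│     │   │ │     │↓│
├───┐ └─╴ │ ├───╴ │ │
│   │     │ │     │↓│
│ ╷ └───╴ │ └─────┘ │
│ │       │        B│
└─┴───────┴─────────┘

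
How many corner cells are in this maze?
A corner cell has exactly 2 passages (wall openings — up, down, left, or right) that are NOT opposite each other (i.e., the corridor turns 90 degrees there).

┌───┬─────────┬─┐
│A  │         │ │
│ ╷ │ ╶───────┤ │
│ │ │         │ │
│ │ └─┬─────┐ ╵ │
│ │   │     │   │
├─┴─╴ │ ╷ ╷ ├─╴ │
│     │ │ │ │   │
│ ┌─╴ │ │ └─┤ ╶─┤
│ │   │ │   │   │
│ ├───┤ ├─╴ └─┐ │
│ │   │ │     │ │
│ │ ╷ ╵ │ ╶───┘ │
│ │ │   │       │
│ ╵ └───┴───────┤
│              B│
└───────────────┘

Counting corner cells (2 non-opposite passages):
Total corners: 26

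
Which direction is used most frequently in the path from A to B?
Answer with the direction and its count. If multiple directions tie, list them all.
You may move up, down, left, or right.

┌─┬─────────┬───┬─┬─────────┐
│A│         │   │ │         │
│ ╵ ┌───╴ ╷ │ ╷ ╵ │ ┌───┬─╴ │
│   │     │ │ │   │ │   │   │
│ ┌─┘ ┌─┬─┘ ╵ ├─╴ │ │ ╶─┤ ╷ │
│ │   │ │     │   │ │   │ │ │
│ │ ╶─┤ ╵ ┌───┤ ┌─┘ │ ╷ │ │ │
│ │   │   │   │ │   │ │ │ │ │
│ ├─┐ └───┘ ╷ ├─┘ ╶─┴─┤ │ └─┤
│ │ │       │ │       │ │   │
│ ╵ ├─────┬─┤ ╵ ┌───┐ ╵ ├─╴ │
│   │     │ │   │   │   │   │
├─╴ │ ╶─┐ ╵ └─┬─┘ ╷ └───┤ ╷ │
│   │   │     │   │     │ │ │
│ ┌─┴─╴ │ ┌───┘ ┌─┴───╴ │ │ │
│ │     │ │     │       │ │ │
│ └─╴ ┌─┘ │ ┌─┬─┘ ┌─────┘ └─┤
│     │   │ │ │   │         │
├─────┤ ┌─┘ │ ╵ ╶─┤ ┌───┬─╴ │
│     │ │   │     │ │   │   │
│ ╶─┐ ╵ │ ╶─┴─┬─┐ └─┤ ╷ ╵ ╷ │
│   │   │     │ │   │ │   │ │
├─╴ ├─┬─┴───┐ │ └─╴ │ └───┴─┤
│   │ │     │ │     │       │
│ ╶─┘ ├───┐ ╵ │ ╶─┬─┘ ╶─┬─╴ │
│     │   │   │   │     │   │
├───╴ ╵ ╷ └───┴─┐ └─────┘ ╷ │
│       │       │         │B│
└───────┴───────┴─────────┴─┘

Directions: down, right, up, right, right, right, down, left, left, down, left, down, right, down, right, right, right, up, right, down, down, right, up, right, up, right, up, up, up, right, right, right, right, down, left, down, down, down, right, down, left, down, down, down, right, down, left, down, left, up, left, down, down, right, right, right, down, down
Counts: {'down': 21, 'right': 21, 'up': 8, 'left': 8}
Most common: down and right (tied at 21 times each)

Solution:

┌─┬─────────┬───┬─┬─────────┐
│A│↱ → → ↓  │   │ │↱ → → → ↓│
│ ╵ ┌───╴ ╷ │ ╷ ╵ │ ┌───┬─╴ │
│↳ ↑│↓ ← ↲│ │ │   │↑│   │↓ ↲│
│ ┌─┘ ┌─┬─┘ ╵ ├─╴ │ │ ╶─┤ ╷ │
│ │↓ ↲│ │     │   │↑│   │↓│ │
│ │ ╶─┤ ╵ ┌───┤ ┌─┘ │ ╷ │ │ │
│ │↳ ↓│   │↱ ↓│ │↱ ↑│ │ │↓│ │
│ ├─┐ └───┘ ╷ ├─┘ ╶─┴─┤ │ └─┤
│ │ │↳ → → ↑│↓│↱ ↑    │ │↳ ↓│
│ ╵ ├─────┬─┤ ╵ ┌───┐ ╵ ├─╴ │
│   │     │ │↳ ↑│   │   │↓ ↲│
├─╴ │ ╶─┐ ╵ └─┬─┘ ╷ └───┤ ╷ │
│   │   │     │   │     │↓│ │
│ ┌─┴─╴ │ ┌───┘ ┌─┴───╴ │ │ │
│ │     │ │     │       │↓│ │
│ └─╴ ┌─┘ │ ┌─┬─┘ ┌─────┘ └─┤
│     │   │ │ │   │      ↳ ↓│
├─────┤ ┌─┘ │ ╵ ╶─┤ ┌───┬─╴ │
│     │ │   │     │ │↓ ↰│↓ ↲│
│ ╶─┐ ╵ │ ╶─┴─┬─┐ └─┤ ╷ ╵ ╷ │
│   │   │     │ │   │↓│↑ ↲│ │
├─╴ ├─┬─┴───┐ │ └─╴ │ └───┴─┤
│   │ │     │ │     │↳ → → ↓│
│ ╶─┘ ├───┐ ╵ │ ╶─┬─┘ ╶─┬─╴ │
│     │   │   │   │     │  ↓│
├───╴ ╵ ╷ └───┴─┐ └─────┘ ╷ │
│       │       │         │B│
└───────┴───────┴─────────┴─┘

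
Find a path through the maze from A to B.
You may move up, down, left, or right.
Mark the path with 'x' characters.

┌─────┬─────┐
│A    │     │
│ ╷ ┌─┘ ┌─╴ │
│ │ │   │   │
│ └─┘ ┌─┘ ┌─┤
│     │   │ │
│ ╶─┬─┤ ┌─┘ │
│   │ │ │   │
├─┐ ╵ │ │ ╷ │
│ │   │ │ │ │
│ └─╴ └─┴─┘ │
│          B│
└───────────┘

Finding the shortest path through the maze:
Path length: 10 steps
Directions: down → down → down → right → down → right → down → right → right → right

Solution:

┌─────┬─────┐
│A    │     │
│ ╷ ┌─┘ ┌─╴ │
│x│ │   │   │
│ └─┘ ┌─┘ ┌─┤
│x    │   │ │
│ ╶─┬─┤ ┌─┘ │
│x x│ │ │   │
├─┐ ╵ │ │ ╷ │
│ │x x│ │ │ │
│ └─╴ └─┴─┘ │
│    x x x B│
└───────────┘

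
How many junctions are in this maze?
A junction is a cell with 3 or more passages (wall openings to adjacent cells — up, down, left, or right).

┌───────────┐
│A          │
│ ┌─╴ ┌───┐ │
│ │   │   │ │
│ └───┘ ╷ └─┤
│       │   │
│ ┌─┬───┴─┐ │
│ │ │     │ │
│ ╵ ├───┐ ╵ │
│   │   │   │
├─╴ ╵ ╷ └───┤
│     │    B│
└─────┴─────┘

Checking each cell for number of passages:

Junctions found (3+ passages):
  (0, 2): 3 passages
  (2, 0): 3 passages
  (4, 1): 3 passages
  (5, 1): 3 passages
Total junctions: 4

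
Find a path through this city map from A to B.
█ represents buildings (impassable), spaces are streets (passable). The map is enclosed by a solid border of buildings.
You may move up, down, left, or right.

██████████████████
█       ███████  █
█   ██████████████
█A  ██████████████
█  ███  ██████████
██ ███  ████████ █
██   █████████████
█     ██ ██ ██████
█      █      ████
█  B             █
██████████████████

Finding the shortest path from A to B:
Movement: cardinal only
Path length: 8 steps
Directions: down → right → down → down → down → down → down → right

Solution:

██████████████████
█       ███████  █
█   ██████████████
█A  ██████████████
█↳↓███  ██████████
██↓███  ████████ █
██↓  █████████████
█ ↓   ██ ██ ██████
█ ↓    █      ████
█ ↳B             █
██████████████████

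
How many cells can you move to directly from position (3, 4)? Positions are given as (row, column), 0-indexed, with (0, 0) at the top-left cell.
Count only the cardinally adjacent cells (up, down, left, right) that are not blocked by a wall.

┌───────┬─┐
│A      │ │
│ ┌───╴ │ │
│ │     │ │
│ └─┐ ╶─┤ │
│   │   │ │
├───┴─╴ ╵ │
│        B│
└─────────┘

Checking passable neighbors of (3, 4):
Neighbors: (2, 4), (3, 3)
Count: 2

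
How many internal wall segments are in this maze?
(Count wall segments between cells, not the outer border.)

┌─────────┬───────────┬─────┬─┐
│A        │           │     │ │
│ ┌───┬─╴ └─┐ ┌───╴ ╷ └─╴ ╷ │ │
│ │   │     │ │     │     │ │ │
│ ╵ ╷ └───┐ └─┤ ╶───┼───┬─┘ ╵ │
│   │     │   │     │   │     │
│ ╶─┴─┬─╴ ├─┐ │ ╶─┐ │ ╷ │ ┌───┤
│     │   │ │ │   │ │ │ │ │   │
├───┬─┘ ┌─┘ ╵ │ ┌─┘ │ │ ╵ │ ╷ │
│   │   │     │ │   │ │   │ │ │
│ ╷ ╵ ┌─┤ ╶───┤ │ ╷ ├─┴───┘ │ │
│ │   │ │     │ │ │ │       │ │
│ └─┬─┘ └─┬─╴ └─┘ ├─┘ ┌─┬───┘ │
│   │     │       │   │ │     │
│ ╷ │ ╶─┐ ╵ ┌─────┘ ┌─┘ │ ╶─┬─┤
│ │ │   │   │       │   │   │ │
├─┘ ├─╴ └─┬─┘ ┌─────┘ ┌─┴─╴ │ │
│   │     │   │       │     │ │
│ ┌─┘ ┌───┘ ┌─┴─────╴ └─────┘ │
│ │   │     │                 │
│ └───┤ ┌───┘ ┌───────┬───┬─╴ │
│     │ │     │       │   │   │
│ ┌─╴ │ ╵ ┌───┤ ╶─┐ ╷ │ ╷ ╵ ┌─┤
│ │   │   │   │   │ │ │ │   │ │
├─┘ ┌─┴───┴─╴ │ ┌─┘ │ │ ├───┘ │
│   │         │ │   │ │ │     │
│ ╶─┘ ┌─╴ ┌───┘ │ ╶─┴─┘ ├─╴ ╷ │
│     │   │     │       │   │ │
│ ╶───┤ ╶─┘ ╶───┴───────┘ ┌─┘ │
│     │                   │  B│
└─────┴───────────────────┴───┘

Counting internal wall segments:
Total internal walls: 196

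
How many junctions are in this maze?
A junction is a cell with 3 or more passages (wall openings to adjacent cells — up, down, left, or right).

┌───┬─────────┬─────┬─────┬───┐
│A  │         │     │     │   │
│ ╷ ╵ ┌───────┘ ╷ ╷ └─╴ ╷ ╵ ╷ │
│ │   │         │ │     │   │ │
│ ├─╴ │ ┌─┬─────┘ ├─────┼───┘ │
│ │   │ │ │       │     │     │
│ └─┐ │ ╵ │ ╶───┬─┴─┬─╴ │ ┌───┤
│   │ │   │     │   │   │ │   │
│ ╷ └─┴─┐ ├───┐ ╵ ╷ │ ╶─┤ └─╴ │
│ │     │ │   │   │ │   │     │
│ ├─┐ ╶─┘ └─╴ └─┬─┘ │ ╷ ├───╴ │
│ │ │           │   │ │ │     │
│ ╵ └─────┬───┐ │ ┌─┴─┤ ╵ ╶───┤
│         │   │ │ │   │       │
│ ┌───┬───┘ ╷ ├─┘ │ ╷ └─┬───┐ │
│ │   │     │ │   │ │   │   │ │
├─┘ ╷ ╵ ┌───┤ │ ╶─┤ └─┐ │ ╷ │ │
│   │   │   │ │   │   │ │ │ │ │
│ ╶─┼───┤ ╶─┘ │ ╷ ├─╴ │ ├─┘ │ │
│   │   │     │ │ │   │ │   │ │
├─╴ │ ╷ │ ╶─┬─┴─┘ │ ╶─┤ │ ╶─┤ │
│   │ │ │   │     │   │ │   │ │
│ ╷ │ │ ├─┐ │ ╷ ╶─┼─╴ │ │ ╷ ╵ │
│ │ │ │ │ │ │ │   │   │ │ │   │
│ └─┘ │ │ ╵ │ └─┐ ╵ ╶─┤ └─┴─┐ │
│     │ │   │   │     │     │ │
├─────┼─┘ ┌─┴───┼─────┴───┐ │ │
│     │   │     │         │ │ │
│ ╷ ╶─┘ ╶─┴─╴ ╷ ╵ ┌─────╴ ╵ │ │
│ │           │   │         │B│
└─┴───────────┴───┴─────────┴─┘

Checking each cell for number of passages:

Junctions found (3+ passages):
  (0, 8): 3 passages
  (0, 11): 3 passages
  (1, 2): 3 passages
  (2, 2): 3 passages
  (3, 0): 3 passages
  (3, 4): 3 passages
  (4, 2): 3 passages
  (4, 10): 3 passages
  (4, 14): 3 passages
  (5, 4): 3 passages
  (5, 6): 3 passages
  (6, 0): 3 passages
  (6, 1): 3 passages
  (6, 12): 3 passages
  (8, 7): 3 passages
  (9, 4): 3 passages
  (10, 1): 3 passages
  (10, 7): 3 passages
  (10, 12): 3 passages
  (11, 14): 3 passages
  (12, 4): 3 passages
  (12, 9): 3 passages
  (13, 1): 3 passages
  (13, 6): 3 passages
  (14, 3): 3 passages
  (14, 12): 3 passages
Total junctions: 26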